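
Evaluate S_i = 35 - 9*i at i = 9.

S_9 = 35 + -9*9 = 35 + -81 = -46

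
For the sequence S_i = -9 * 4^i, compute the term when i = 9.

S_9 = -9 * 4^9 = -9 * 262144 = -2359296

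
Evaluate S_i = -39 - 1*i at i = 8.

S_8 = -39 + -1*8 = -39 + -8 = -47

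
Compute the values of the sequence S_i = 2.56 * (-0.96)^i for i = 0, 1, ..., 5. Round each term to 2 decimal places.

This is a geometric sequence.
i=0: S_0 = 2.56 * (-0.96)^0 = 2.56
i=1: S_1 = 2.56 * (-0.96)^1 ≈ -2.46
i=2: S_2 = 2.56 * (-0.96)^2 ≈ 2.36
i=3: S_3 = 2.56 * (-0.96)^3 ≈ -2.26
i=4: S_4 = 2.56 * (-0.96)^4 ≈ 2.17
i=5: S_5 = 2.56 * (-0.96)^5 ≈ -2.09
The first 6 terms are: [2.56, -2.46, 2.36, -2.26, 2.17, -2.09]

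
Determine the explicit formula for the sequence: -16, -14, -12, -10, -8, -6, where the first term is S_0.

Check differences: -14 - -16 = 2
-12 - -14 = 2
Common difference d = 2.
First term a = -16.
Formula: S_i = -16 + 2*i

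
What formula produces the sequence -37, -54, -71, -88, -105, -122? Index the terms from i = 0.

Check differences: -54 - -37 = -17
-71 - -54 = -17
Common difference d = -17.
First term a = -37.
Formula: S_i = -37 - 17*i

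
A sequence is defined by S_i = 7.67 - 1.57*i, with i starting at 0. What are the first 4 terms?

This is an arithmetic sequence.
i=0: S_0 = 7.67 + -1.57*0 = 7.67
i=1: S_1 = 7.67 + -1.57*1 = 6.1
i=2: S_2 = 7.67 + -1.57*2 = 4.53
i=3: S_3 = 7.67 + -1.57*3 = 2.96
The first 4 terms are: [7.67, 6.1, 4.53, 2.96]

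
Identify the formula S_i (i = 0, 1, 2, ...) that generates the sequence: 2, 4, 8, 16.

Check ratios: 4 / 2 = 2.0
Common ratio r = 2.
First term a = 2.
Formula: S_i = 2 * 2^i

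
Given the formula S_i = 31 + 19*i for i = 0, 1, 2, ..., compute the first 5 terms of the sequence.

This is an arithmetic sequence.
i=0: S_0 = 31 + 19*0 = 31
i=1: S_1 = 31 + 19*1 = 50
i=2: S_2 = 31 + 19*2 = 69
i=3: S_3 = 31 + 19*3 = 88
i=4: S_4 = 31 + 19*4 = 107
The first 5 terms are: [31, 50, 69, 88, 107]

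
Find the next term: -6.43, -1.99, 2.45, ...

Differences: -1.99 - -6.43 = 4.44
This is an arithmetic sequence with common difference d = 4.44.
Next term = 2.45 + 4.44 = 6.89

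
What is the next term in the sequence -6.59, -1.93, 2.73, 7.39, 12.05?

Differences: -1.93 - -6.59 = 4.66
This is an arithmetic sequence with common difference d = 4.66.
Next term = 12.05 + 4.66 = 16.71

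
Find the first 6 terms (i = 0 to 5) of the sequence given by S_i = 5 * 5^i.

This is a geometric sequence.
i=0: S_0 = 5 * 5^0 = 5
i=1: S_1 = 5 * 5^1 = 25
i=2: S_2 = 5 * 5^2 = 125
i=3: S_3 = 5 * 5^3 = 625
i=4: S_4 = 5 * 5^4 = 3125
i=5: S_5 = 5 * 5^5 = 15625
The first 6 terms are: [5, 25, 125, 625, 3125, 15625]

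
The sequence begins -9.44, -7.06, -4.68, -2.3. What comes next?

Differences: -7.06 - -9.44 = 2.38
This is an arithmetic sequence with common difference d = 2.38.
Next term = -2.3 + 2.38 = 0.08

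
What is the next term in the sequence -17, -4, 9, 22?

Differences: -4 - -17 = 13
This is an arithmetic sequence with common difference d = 13.
Next term = 22 + 13 = 35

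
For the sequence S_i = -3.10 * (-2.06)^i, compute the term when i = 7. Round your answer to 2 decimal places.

S_7 = -3.1 * (-2.06)^7 ≈ -3.1 * -157.4239 ≈ 488.01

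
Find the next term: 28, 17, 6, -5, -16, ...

Differences: 17 - 28 = -11
This is an arithmetic sequence with common difference d = -11.
Next term = -16 + -11 = -27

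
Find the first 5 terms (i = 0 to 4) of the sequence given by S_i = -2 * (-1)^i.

This is a geometric sequence.
i=0: S_0 = -2 * (-1)^0 = -2
i=1: S_1 = -2 * (-1)^1 = 2
i=2: S_2 = -2 * (-1)^2 = -2
i=3: S_3 = -2 * (-1)^3 = 2
i=4: S_4 = -2 * (-1)^4 = -2
The first 5 terms are: [-2, 2, -2, 2, -2]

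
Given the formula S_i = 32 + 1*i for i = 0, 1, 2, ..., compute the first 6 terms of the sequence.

This is an arithmetic sequence.
i=0: S_0 = 32 + 1*0 = 32
i=1: S_1 = 32 + 1*1 = 33
i=2: S_2 = 32 + 1*2 = 34
i=3: S_3 = 32 + 1*3 = 35
i=4: S_4 = 32 + 1*4 = 36
i=5: S_5 = 32 + 1*5 = 37
The first 6 terms are: [32, 33, 34, 35, 36, 37]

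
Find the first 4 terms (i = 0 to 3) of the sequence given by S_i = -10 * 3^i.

This is a geometric sequence.
i=0: S_0 = -10 * 3^0 = -10
i=1: S_1 = -10 * 3^1 = -30
i=2: S_2 = -10 * 3^2 = -90
i=3: S_3 = -10 * 3^3 = -270
The first 4 terms are: [-10, -30, -90, -270]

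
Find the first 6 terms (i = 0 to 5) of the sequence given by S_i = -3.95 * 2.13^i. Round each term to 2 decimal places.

This is a geometric sequence.
i=0: S_0 = -3.95 * 2.13^0 = -3.95
i=1: S_1 = -3.95 * 2.13^1 ≈ -8.41
i=2: S_2 = -3.95 * 2.13^2 ≈ -17.92
i=3: S_3 = -3.95 * 2.13^3 ≈ -38.17
i=4: S_4 = -3.95 * 2.13^4 ≈ -81.3
i=5: S_5 = -3.95 * 2.13^5 ≈ -173.18
The first 6 terms are: [-3.95, -8.41, -17.92, -38.17, -81.3, -173.18]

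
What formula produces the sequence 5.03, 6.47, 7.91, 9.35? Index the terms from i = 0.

Check differences: 6.47 - 5.03 = 1.44
7.91 - 6.47 = 1.44
Common difference d = 1.44.
First term a = 5.03.
Formula: S_i = 5.03 + 1.44*i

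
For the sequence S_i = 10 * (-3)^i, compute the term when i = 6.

S_6 = 10 * (-3)^6 = 10 * 729 = 7290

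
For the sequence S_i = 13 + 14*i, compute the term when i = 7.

S_7 = 13 + 14*7 = 13 + 98 = 111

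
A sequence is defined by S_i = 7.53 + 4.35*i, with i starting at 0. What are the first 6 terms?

This is an arithmetic sequence.
i=0: S_0 = 7.53 + 4.35*0 = 7.53
i=1: S_1 = 7.53 + 4.35*1 = 11.88
i=2: S_2 = 7.53 + 4.35*2 = 16.23
i=3: S_3 = 7.53 + 4.35*3 = 20.58
i=4: S_4 = 7.53 + 4.35*4 = 24.93
i=5: S_5 = 7.53 + 4.35*5 = 29.28
The first 6 terms are: [7.53, 11.88, 16.23, 20.58, 24.93, 29.28]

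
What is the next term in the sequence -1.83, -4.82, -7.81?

Differences: -4.82 - -1.83 = -2.99
This is an arithmetic sequence with common difference d = -2.99.
Next term = -7.81 + -2.99 = -10.8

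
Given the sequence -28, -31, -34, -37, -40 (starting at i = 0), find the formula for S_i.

Check differences: -31 - -28 = -3
-34 - -31 = -3
Common difference d = -3.
First term a = -28.
Formula: S_i = -28 - 3*i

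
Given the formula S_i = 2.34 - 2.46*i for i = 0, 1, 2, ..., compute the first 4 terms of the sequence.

This is an arithmetic sequence.
i=0: S_0 = 2.34 + -2.46*0 = 2.34
i=1: S_1 = 2.34 + -2.46*1 = -0.12
i=2: S_2 = 2.34 + -2.46*2 = -2.58
i=3: S_3 = 2.34 + -2.46*3 = -5.04
The first 4 terms are: [2.34, -0.12, -2.58, -5.04]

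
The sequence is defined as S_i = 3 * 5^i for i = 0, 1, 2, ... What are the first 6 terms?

This is a geometric sequence.
i=0: S_0 = 3 * 5^0 = 3
i=1: S_1 = 3 * 5^1 = 15
i=2: S_2 = 3 * 5^2 = 75
i=3: S_3 = 3 * 5^3 = 375
i=4: S_4 = 3 * 5^4 = 1875
i=5: S_5 = 3 * 5^5 = 9375
The first 6 terms are: [3, 15, 75, 375, 1875, 9375]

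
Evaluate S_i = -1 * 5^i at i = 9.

S_9 = -1 * 5^9 = -1 * 1953125 = -1953125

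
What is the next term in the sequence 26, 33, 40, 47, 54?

Differences: 33 - 26 = 7
This is an arithmetic sequence with common difference d = 7.
Next term = 54 + 7 = 61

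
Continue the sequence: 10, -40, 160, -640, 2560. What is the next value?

Ratios: -40 / 10 = -4.0
This is a geometric sequence with common ratio r = -4.
Next term = 2560 * -4 = -10240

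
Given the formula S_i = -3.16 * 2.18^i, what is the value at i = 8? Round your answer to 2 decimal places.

S_8 = -3.16 * 2.18^8 ≈ -3.16 * 510.096 ≈ -1611.9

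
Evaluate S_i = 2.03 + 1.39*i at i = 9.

S_9 = 2.03 + 1.39*9 = 2.03 + 12.51 = 14.54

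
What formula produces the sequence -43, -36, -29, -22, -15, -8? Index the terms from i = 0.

Check differences: -36 - -43 = 7
-29 - -36 = 7
Common difference d = 7.
First term a = -43.
Formula: S_i = -43 + 7*i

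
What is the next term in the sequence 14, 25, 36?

Differences: 25 - 14 = 11
This is an arithmetic sequence with common difference d = 11.
Next term = 36 + 11 = 47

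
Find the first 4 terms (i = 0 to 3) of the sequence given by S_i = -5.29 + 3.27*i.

This is an arithmetic sequence.
i=0: S_0 = -5.29 + 3.27*0 = -5.29
i=1: S_1 = -5.29 + 3.27*1 = -2.02
i=2: S_2 = -5.29 + 3.27*2 = 1.25
i=3: S_3 = -5.29 + 3.27*3 = 4.52
The first 4 terms are: [-5.29, -2.02, 1.25, 4.52]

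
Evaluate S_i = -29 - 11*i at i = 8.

S_8 = -29 + -11*8 = -29 + -88 = -117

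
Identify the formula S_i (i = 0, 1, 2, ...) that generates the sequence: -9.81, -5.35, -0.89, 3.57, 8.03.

Check differences: -5.35 - -9.81 = 4.46
-0.89 - -5.35 = 4.46
Common difference d = 4.46.
First term a = -9.81.
Formula: S_i = -9.81 + 4.46*i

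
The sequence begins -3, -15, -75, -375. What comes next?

Ratios: -15 / -3 = 5.0
This is a geometric sequence with common ratio r = 5.
Next term = -375 * 5 = -1875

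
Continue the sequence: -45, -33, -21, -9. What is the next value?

Differences: -33 - -45 = 12
This is an arithmetic sequence with common difference d = 12.
Next term = -9 + 12 = 3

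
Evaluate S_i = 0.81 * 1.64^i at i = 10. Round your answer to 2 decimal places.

S_10 = 0.81 * 1.64^10 ≈ 0.81 * 140.7468 ≈ 114.0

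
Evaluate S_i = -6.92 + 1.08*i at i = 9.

S_9 = -6.92 + 1.08*9 = -6.92 + 9.72 = 2.8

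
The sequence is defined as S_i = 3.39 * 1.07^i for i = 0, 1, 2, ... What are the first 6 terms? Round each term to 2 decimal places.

This is a geometric sequence.
i=0: S_0 = 3.39 * 1.07^0 = 3.39
i=1: S_1 = 3.39 * 1.07^1 ≈ 3.63
i=2: S_2 = 3.39 * 1.07^2 ≈ 3.88
i=3: S_3 = 3.39 * 1.07^3 ≈ 4.15
i=4: S_4 = 3.39 * 1.07^4 ≈ 4.44
i=5: S_5 = 3.39 * 1.07^5 ≈ 4.75
The first 6 terms are: [3.39, 3.63, 3.88, 4.15, 4.44, 4.75]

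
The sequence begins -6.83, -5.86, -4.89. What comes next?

Differences: -5.86 - -6.83 = 0.97
This is an arithmetic sequence with common difference d = 0.97.
Next term = -4.89 + 0.97 = -3.92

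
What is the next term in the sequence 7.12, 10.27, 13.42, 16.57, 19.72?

Differences: 10.27 - 7.12 = 3.15
This is an arithmetic sequence with common difference d = 3.15.
Next term = 19.72 + 3.15 = 22.87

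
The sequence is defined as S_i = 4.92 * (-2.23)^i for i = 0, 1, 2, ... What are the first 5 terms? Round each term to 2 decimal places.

This is a geometric sequence.
i=0: S_0 = 4.92 * (-2.23)^0 = 4.92
i=1: S_1 = 4.92 * (-2.23)^1 ≈ -10.97
i=2: S_2 = 4.92 * (-2.23)^2 ≈ 24.47
i=3: S_3 = 4.92 * (-2.23)^3 ≈ -54.56
i=4: S_4 = 4.92 * (-2.23)^4 ≈ 121.67
The first 5 terms are: [4.92, -10.97, 24.47, -54.56, 121.67]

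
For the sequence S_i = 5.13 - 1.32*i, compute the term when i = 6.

S_6 = 5.13 + -1.32*6 = 5.13 + -7.92 = -2.79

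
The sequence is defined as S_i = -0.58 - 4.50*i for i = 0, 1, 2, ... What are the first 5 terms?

This is an arithmetic sequence.
i=0: S_0 = -0.58 + -4.5*0 = -0.58
i=1: S_1 = -0.58 + -4.5*1 = -5.08
i=2: S_2 = -0.58 + -4.5*2 = -9.58
i=3: S_3 = -0.58 + -4.5*3 = -14.08
i=4: S_4 = -0.58 + -4.5*4 = -18.58
The first 5 terms are: [-0.58, -5.08, -9.58, -14.08, -18.58]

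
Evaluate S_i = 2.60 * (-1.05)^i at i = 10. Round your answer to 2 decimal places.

S_10 = 2.6 * (-1.05)^10 ≈ 2.6 * 1.6289 ≈ 4.24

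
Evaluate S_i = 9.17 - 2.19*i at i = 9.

S_9 = 9.17 + -2.19*9 = 9.17 + -19.71 = -10.54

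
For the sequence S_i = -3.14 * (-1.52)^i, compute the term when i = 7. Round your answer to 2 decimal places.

S_7 = -3.14 * (-1.52)^7 ≈ -3.14 * -18.7458 ≈ 58.86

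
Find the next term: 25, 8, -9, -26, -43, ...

Differences: 8 - 25 = -17
This is an arithmetic sequence with common difference d = -17.
Next term = -43 + -17 = -60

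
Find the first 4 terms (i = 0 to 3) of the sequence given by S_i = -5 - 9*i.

This is an arithmetic sequence.
i=0: S_0 = -5 + -9*0 = -5
i=1: S_1 = -5 + -9*1 = -14
i=2: S_2 = -5 + -9*2 = -23
i=3: S_3 = -5 + -9*3 = -32
The first 4 terms are: [-5, -14, -23, -32]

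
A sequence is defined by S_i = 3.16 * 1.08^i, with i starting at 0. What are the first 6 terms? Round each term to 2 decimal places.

This is a geometric sequence.
i=0: S_0 = 3.16 * 1.08^0 = 3.16
i=1: S_1 = 3.16 * 1.08^1 ≈ 3.41
i=2: S_2 = 3.16 * 1.08^2 ≈ 3.69
i=3: S_3 = 3.16 * 1.08^3 ≈ 3.98
i=4: S_4 = 3.16 * 1.08^4 ≈ 4.3
i=5: S_5 = 3.16 * 1.08^5 ≈ 4.64
The first 6 terms are: [3.16, 3.41, 3.69, 3.98, 4.3, 4.64]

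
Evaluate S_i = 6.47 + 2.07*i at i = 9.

S_9 = 6.47 + 2.07*9 = 6.47 + 18.63 = 25.1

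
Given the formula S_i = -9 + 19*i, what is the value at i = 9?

S_9 = -9 + 19*9 = -9 + 171 = 162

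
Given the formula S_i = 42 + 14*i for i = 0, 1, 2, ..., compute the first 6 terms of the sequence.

This is an arithmetic sequence.
i=0: S_0 = 42 + 14*0 = 42
i=1: S_1 = 42 + 14*1 = 56
i=2: S_2 = 42 + 14*2 = 70
i=3: S_3 = 42 + 14*3 = 84
i=4: S_4 = 42 + 14*4 = 98
i=5: S_5 = 42 + 14*5 = 112
The first 6 terms are: [42, 56, 70, 84, 98, 112]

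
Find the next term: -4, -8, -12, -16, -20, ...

Differences: -8 - -4 = -4
This is an arithmetic sequence with common difference d = -4.
Next term = -20 + -4 = -24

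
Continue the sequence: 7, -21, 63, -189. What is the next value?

Ratios: -21 / 7 = -3.0
This is a geometric sequence with common ratio r = -3.
Next term = -189 * -3 = 567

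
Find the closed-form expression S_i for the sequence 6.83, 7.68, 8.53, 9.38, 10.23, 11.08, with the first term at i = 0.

Check differences: 7.68 - 6.83 = 0.85
8.53 - 7.68 = 0.85
Common difference d = 0.85.
First term a = 6.83.
Formula: S_i = 6.83 + 0.85*i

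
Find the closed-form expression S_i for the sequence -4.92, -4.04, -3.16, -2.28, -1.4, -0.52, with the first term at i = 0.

Check differences: -4.04 - -4.92 = 0.88
-3.16 - -4.04 = 0.88
Common difference d = 0.88.
First term a = -4.92.
Formula: S_i = -4.92 + 0.88*i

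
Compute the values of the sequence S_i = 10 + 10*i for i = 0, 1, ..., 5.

This is an arithmetic sequence.
i=0: S_0 = 10 + 10*0 = 10
i=1: S_1 = 10 + 10*1 = 20
i=2: S_2 = 10 + 10*2 = 30
i=3: S_3 = 10 + 10*3 = 40
i=4: S_4 = 10 + 10*4 = 50
i=5: S_5 = 10 + 10*5 = 60
The first 6 terms are: [10, 20, 30, 40, 50, 60]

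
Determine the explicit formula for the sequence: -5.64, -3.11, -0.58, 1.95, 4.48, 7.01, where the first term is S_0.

Check differences: -3.11 - -5.64 = 2.53
-0.58 - -3.11 = 2.53
Common difference d = 2.53.
First term a = -5.64.
Formula: S_i = -5.64 + 2.53*i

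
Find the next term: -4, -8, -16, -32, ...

Ratios: -8 / -4 = 2.0
This is a geometric sequence with common ratio r = 2.
Next term = -32 * 2 = -64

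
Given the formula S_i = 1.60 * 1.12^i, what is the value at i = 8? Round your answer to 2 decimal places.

S_8 = 1.6 * 1.12^8 ≈ 1.6 * 2.476 ≈ 3.96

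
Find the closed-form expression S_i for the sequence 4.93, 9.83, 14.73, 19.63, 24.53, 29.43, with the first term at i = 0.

Check differences: 9.83 - 4.93 = 4.9
14.73 - 9.83 = 4.9
Common difference d = 4.9.
First term a = 4.93.
Formula: S_i = 4.93 + 4.90*i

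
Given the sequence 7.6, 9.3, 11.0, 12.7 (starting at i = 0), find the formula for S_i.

Check differences: 9.3 - 7.6 = 1.7
11.0 - 9.3 = 1.7
Common difference d = 1.7.
First term a = 7.6.
Formula: S_i = 7.60 + 1.70*i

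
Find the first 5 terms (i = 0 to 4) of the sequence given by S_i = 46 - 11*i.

This is an arithmetic sequence.
i=0: S_0 = 46 + -11*0 = 46
i=1: S_1 = 46 + -11*1 = 35
i=2: S_2 = 46 + -11*2 = 24
i=3: S_3 = 46 + -11*3 = 13
i=4: S_4 = 46 + -11*4 = 2
The first 5 terms are: [46, 35, 24, 13, 2]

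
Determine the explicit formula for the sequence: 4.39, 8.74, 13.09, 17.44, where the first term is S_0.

Check differences: 8.74 - 4.39 = 4.35
13.09 - 8.74 = 4.35
Common difference d = 4.35.
First term a = 4.39.
Formula: S_i = 4.39 + 4.35*i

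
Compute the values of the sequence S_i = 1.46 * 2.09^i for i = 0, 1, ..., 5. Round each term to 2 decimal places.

This is a geometric sequence.
i=0: S_0 = 1.46 * 2.09^0 = 1.46
i=1: S_1 = 1.46 * 2.09^1 ≈ 3.05
i=2: S_2 = 1.46 * 2.09^2 ≈ 6.38
i=3: S_3 = 1.46 * 2.09^3 ≈ 13.33
i=4: S_4 = 1.46 * 2.09^4 ≈ 27.86
i=5: S_5 = 1.46 * 2.09^5 ≈ 58.22
The first 6 terms are: [1.46, 3.05, 6.38, 13.33, 27.86, 58.22]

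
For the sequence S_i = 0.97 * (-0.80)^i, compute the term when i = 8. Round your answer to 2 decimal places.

S_8 = 0.97 * (-0.8)^8 ≈ 0.97 * 0.1678 ≈ 0.16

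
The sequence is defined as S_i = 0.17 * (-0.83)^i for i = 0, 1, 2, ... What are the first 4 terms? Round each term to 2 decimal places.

This is a geometric sequence.
i=0: S_0 = 0.17 * (-0.83)^0 = 0.17
i=1: S_1 = 0.17 * (-0.83)^1 ≈ -0.14
i=2: S_2 = 0.17 * (-0.83)^2 ≈ 0.12
i=3: S_3 = 0.17 * (-0.83)^3 ≈ -0.1
The first 4 terms are: [0.17, -0.14, 0.12, -0.1]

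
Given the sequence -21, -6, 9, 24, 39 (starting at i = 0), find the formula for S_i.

Check differences: -6 - -21 = 15
9 - -6 = 15
Common difference d = 15.
First term a = -21.
Formula: S_i = -21 + 15*i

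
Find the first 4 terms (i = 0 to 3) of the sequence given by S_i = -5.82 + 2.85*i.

This is an arithmetic sequence.
i=0: S_0 = -5.82 + 2.85*0 = -5.82
i=1: S_1 = -5.82 + 2.85*1 = -2.97
i=2: S_2 = -5.82 + 2.85*2 = -0.12
i=3: S_3 = -5.82 + 2.85*3 = 2.73
The first 4 terms are: [-5.82, -2.97, -0.12, 2.73]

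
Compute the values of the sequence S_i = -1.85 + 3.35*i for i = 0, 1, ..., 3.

This is an arithmetic sequence.
i=0: S_0 = -1.85 + 3.35*0 = -1.85
i=1: S_1 = -1.85 + 3.35*1 = 1.5
i=2: S_2 = -1.85 + 3.35*2 = 4.85
i=3: S_3 = -1.85 + 3.35*3 = 8.2
The first 4 terms are: [-1.85, 1.5, 4.85, 8.2]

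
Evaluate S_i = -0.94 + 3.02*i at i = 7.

S_7 = -0.94 + 3.02*7 = -0.94 + 21.14 = 20.2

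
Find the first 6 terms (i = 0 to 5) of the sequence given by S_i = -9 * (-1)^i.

This is a geometric sequence.
i=0: S_0 = -9 * (-1)^0 = -9
i=1: S_1 = -9 * (-1)^1 = 9
i=2: S_2 = -9 * (-1)^2 = -9
i=3: S_3 = -9 * (-1)^3 = 9
i=4: S_4 = -9 * (-1)^4 = -9
i=5: S_5 = -9 * (-1)^5 = 9
The first 6 terms are: [-9, 9, -9, 9, -9, 9]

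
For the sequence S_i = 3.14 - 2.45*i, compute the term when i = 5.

S_5 = 3.14 + -2.45*5 = 3.14 + -12.25 = -9.11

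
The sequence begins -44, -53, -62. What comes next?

Differences: -53 - -44 = -9
This is an arithmetic sequence with common difference d = -9.
Next term = -62 + -9 = -71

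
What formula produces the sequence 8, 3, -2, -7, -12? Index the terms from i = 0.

Check differences: 3 - 8 = -5
-2 - 3 = -5
Common difference d = -5.
First term a = 8.
Formula: S_i = 8 - 5*i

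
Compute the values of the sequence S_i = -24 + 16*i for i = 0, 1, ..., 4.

This is an arithmetic sequence.
i=0: S_0 = -24 + 16*0 = -24
i=1: S_1 = -24 + 16*1 = -8
i=2: S_2 = -24 + 16*2 = 8
i=3: S_3 = -24 + 16*3 = 24
i=4: S_4 = -24 + 16*4 = 40
The first 5 terms are: [-24, -8, 8, 24, 40]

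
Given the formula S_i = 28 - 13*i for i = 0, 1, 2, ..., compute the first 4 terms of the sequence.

This is an arithmetic sequence.
i=0: S_0 = 28 + -13*0 = 28
i=1: S_1 = 28 + -13*1 = 15
i=2: S_2 = 28 + -13*2 = 2
i=3: S_3 = 28 + -13*3 = -11
The first 4 terms are: [28, 15, 2, -11]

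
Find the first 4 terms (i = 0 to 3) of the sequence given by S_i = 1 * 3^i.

This is a geometric sequence.
i=0: S_0 = 1 * 3^0 = 1
i=1: S_1 = 1 * 3^1 = 3
i=2: S_2 = 1 * 3^2 = 9
i=3: S_3 = 1 * 3^3 = 27
The first 4 terms are: [1, 3, 9, 27]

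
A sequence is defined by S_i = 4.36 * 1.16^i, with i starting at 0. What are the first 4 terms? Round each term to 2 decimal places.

This is a geometric sequence.
i=0: S_0 = 4.36 * 1.16^0 = 4.36
i=1: S_1 = 4.36 * 1.16^1 ≈ 5.06
i=2: S_2 = 4.36 * 1.16^2 ≈ 5.87
i=3: S_3 = 4.36 * 1.16^3 ≈ 6.81
The first 4 terms are: [4.36, 5.06, 5.87, 6.81]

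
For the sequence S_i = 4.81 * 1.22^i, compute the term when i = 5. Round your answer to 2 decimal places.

S_5 = 4.81 * 1.22^5 ≈ 4.81 * 2.7027 ≈ 13.0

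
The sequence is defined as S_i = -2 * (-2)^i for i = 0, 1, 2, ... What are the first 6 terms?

This is a geometric sequence.
i=0: S_0 = -2 * (-2)^0 = -2
i=1: S_1 = -2 * (-2)^1 = 4
i=2: S_2 = -2 * (-2)^2 = -8
i=3: S_3 = -2 * (-2)^3 = 16
i=4: S_4 = -2 * (-2)^4 = -32
i=5: S_5 = -2 * (-2)^5 = 64
The first 6 terms are: [-2, 4, -8, 16, -32, 64]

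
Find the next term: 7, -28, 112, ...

Ratios: -28 / 7 = -4.0
This is a geometric sequence with common ratio r = -4.
Next term = 112 * -4 = -448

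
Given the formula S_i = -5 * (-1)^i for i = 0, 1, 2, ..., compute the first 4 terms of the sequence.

This is a geometric sequence.
i=0: S_0 = -5 * (-1)^0 = -5
i=1: S_1 = -5 * (-1)^1 = 5
i=2: S_2 = -5 * (-1)^2 = -5
i=3: S_3 = -5 * (-1)^3 = 5
The first 4 terms are: [-5, 5, -5, 5]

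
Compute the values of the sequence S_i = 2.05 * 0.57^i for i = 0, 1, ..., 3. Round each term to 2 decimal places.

This is a geometric sequence.
i=0: S_0 = 2.05 * 0.57^0 = 2.05
i=1: S_1 = 2.05 * 0.57^1 ≈ 1.17
i=2: S_2 = 2.05 * 0.57^2 ≈ 0.67
i=3: S_3 = 2.05 * 0.57^3 ≈ 0.38
The first 4 terms are: [2.05, 1.17, 0.67, 0.38]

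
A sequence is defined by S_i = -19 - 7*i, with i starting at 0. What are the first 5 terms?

This is an arithmetic sequence.
i=0: S_0 = -19 + -7*0 = -19
i=1: S_1 = -19 + -7*1 = -26
i=2: S_2 = -19 + -7*2 = -33
i=3: S_3 = -19 + -7*3 = -40
i=4: S_4 = -19 + -7*4 = -47
The first 5 terms are: [-19, -26, -33, -40, -47]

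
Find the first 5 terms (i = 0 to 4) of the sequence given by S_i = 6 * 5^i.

This is a geometric sequence.
i=0: S_0 = 6 * 5^0 = 6
i=1: S_1 = 6 * 5^1 = 30
i=2: S_2 = 6 * 5^2 = 150
i=3: S_3 = 6 * 5^3 = 750
i=4: S_4 = 6 * 5^4 = 3750
The first 5 terms are: [6, 30, 150, 750, 3750]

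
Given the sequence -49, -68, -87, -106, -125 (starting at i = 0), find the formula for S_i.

Check differences: -68 - -49 = -19
-87 - -68 = -19
Common difference d = -19.
First term a = -49.
Formula: S_i = -49 - 19*i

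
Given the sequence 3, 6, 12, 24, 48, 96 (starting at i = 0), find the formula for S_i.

Check ratios: 6 / 3 = 2.0
Common ratio r = 2.
First term a = 3.
Formula: S_i = 3 * 2^i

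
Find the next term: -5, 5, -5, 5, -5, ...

Ratios: 5 / -5 = -1.0
This is a geometric sequence with common ratio r = -1.
Next term = -5 * -1 = 5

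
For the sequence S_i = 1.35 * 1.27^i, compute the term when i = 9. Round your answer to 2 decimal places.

S_9 = 1.35 * 1.27^9 ≈ 1.35 * 8.5948 ≈ 11.6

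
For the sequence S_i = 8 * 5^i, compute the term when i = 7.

S_7 = 8 * 5^7 = 8 * 78125 = 625000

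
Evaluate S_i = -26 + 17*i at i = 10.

S_10 = -26 + 17*10 = -26 + 170 = 144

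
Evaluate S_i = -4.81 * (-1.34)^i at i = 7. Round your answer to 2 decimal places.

S_7 = -4.81 * (-1.34)^7 ≈ -4.81 * -7.7577 ≈ 37.31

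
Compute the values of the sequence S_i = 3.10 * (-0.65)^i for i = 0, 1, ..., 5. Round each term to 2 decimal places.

This is a geometric sequence.
i=0: S_0 = 3.1 * (-0.65)^0 = 3.1
i=1: S_1 = 3.1 * (-0.65)^1 ≈ -2.02
i=2: S_2 = 3.1 * (-0.65)^2 ≈ 1.31
i=3: S_3 = 3.1 * (-0.65)^3 ≈ -0.85
i=4: S_4 = 3.1 * (-0.65)^4 ≈ 0.55
i=5: S_5 = 3.1 * (-0.65)^5 ≈ -0.36
The first 6 terms are: [3.1, -2.02, 1.31, -0.85, 0.55, -0.36]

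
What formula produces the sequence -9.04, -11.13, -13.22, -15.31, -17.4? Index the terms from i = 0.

Check differences: -11.13 - -9.04 = -2.09
-13.22 - -11.13 = -2.09
Common difference d = -2.09.
First term a = -9.04.
Formula: S_i = -9.04 - 2.09*i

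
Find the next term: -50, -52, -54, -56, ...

Differences: -52 - -50 = -2
This is an arithmetic sequence with common difference d = -2.
Next term = -56 + -2 = -58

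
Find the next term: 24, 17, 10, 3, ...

Differences: 17 - 24 = -7
This is an arithmetic sequence with common difference d = -7.
Next term = 3 + -7 = -4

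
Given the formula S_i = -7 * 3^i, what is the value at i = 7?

S_7 = -7 * 3^7 = -7 * 2187 = -15309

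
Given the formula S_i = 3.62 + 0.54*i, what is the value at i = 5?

S_5 = 3.62 + 0.54*5 = 3.62 + 2.7 = 6.32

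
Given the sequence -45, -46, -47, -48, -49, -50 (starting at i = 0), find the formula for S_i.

Check differences: -46 - -45 = -1
-47 - -46 = -1
Common difference d = -1.
First term a = -45.
Formula: S_i = -45 - 1*i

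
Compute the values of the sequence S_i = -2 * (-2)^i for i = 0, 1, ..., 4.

This is a geometric sequence.
i=0: S_0 = -2 * (-2)^0 = -2
i=1: S_1 = -2 * (-2)^1 = 4
i=2: S_2 = -2 * (-2)^2 = -8
i=3: S_3 = -2 * (-2)^3 = 16
i=4: S_4 = -2 * (-2)^4 = -32
The first 5 terms are: [-2, 4, -8, 16, -32]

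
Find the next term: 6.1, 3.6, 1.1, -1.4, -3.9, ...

Differences: 3.6 - 6.1 = -2.5
This is an arithmetic sequence with common difference d = -2.5.
Next term = -3.9 + -2.5 = -6.4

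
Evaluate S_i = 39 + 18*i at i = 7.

S_7 = 39 + 18*7 = 39 + 126 = 165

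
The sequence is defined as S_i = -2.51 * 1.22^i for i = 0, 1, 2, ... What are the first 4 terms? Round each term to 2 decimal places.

This is a geometric sequence.
i=0: S_0 = -2.51 * 1.22^0 = -2.51
i=1: S_1 = -2.51 * 1.22^1 ≈ -3.06
i=2: S_2 = -2.51 * 1.22^2 ≈ -3.74
i=3: S_3 = -2.51 * 1.22^3 ≈ -4.56
The first 4 terms are: [-2.51, -3.06, -3.74, -4.56]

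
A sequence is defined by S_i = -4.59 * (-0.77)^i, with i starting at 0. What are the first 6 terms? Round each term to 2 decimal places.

This is a geometric sequence.
i=0: S_0 = -4.59 * (-0.77)^0 = -4.59
i=1: S_1 = -4.59 * (-0.77)^1 ≈ 3.53
i=2: S_2 = -4.59 * (-0.77)^2 ≈ -2.72
i=3: S_3 = -4.59 * (-0.77)^3 ≈ 2.1
i=4: S_4 = -4.59 * (-0.77)^4 ≈ -1.61
i=5: S_5 = -4.59 * (-0.77)^5 ≈ 1.24
The first 6 terms are: [-4.59, 3.53, -2.72, 2.1, -1.61, 1.24]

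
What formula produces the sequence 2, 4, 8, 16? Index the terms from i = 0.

Check ratios: 4 / 2 = 2.0
Common ratio r = 2.
First term a = 2.
Formula: S_i = 2 * 2^i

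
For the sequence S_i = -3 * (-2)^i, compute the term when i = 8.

S_8 = -3 * (-2)^8 = -3 * 256 = -768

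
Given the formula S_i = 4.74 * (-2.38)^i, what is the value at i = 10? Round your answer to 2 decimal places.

S_10 = 4.74 * (-2.38)^10 ≈ 4.74 * 5831.3562 ≈ 27640.63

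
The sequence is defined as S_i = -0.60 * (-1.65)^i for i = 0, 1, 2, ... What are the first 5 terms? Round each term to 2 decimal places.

This is a geometric sequence.
i=0: S_0 = -0.6 * (-1.65)^0 = -0.6
i=1: S_1 = -0.6 * (-1.65)^1 = 0.99
i=2: S_2 = -0.6 * (-1.65)^2 ≈ -1.63
i=3: S_3 = -0.6 * (-1.65)^3 ≈ 2.7
i=4: S_4 = -0.6 * (-1.65)^4 ≈ -4.45
The first 5 terms are: [-0.6, 0.99, -1.63, 2.7, -4.45]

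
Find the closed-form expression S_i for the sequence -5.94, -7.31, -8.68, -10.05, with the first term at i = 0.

Check differences: -7.31 - -5.94 = -1.37
-8.68 - -7.31 = -1.37
Common difference d = -1.37.
First term a = -5.94.
Formula: S_i = -5.94 - 1.37*i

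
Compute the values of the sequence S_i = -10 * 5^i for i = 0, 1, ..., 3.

This is a geometric sequence.
i=0: S_0 = -10 * 5^0 = -10
i=1: S_1 = -10 * 5^1 = -50
i=2: S_2 = -10 * 5^2 = -250
i=3: S_3 = -10 * 5^3 = -1250
The first 4 terms are: [-10, -50, -250, -1250]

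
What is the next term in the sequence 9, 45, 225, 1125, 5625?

Ratios: 45 / 9 = 5.0
This is a geometric sequence with common ratio r = 5.
Next term = 5625 * 5 = 28125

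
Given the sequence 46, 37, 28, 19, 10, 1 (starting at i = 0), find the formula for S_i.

Check differences: 37 - 46 = -9
28 - 37 = -9
Common difference d = -9.
First term a = 46.
Formula: S_i = 46 - 9*i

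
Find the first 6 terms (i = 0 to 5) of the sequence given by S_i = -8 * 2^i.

This is a geometric sequence.
i=0: S_0 = -8 * 2^0 = -8
i=1: S_1 = -8 * 2^1 = -16
i=2: S_2 = -8 * 2^2 = -32
i=3: S_3 = -8 * 2^3 = -64
i=4: S_4 = -8 * 2^4 = -128
i=5: S_5 = -8 * 2^5 = -256
The first 6 terms are: [-8, -16, -32, -64, -128, -256]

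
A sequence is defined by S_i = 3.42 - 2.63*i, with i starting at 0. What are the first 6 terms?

This is an arithmetic sequence.
i=0: S_0 = 3.42 + -2.63*0 = 3.42
i=1: S_1 = 3.42 + -2.63*1 = 0.79
i=2: S_2 = 3.42 + -2.63*2 = -1.84
i=3: S_3 = 3.42 + -2.63*3 = -4.47
i=4: S_4 = 3.42 + -2.63*4 = -7.1
i=5: S_5 = 3.42 + -2.63*5 = -9.73
The first 6 terms are: [3.42, 0.79, -1.84, -4.47, -7.1, -9.73]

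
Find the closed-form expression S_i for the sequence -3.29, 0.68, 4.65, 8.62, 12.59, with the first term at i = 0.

Check differences: 0.68 - -3.29 = 3.97
4.65 - 0.68 = 3.97
Common difference d = 3.97.
First term a = -3.29.
Formula: S_i = -3.29 + 3.97*i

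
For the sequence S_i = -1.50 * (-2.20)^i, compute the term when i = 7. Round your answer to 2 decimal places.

S_7 = -1.5 * (-2.2)^7 ≈ -1.5 * -249.4358 ≈ 374.15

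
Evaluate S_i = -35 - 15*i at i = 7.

S_7 = -35 + -15*7 = -35 + -105 = -140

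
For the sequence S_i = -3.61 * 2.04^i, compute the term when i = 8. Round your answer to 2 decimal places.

S_8 = -3.61 * 2.04^8 ≈ -3.61 * 299.9448 ≈ -1082.8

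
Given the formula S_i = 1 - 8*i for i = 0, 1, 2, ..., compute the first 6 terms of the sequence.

This is an arithmetic sequence.
i=0: S_0 = 1 + -8*0 = 1
i=1: S_1 = 1 + -8*1 = -7
i=2: S_2 = 1 + -8*2 = -15
i=3: S_3 = 1 + -8*3 = -23
i=4: S_4 = 1 + -8*4 = -31
i=5: S_5 = 1 + -8*5 = -39
The first 6 terms are: [1, -7, -15, -23, -31, -39]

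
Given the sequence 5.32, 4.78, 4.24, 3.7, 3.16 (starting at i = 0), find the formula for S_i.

Check differences: 4.78 - 5.32 = -0.54
4.24 - 4.78 = -0.54
Common difference d = -0.54.
First term a = 5.32.
Formula: S_i = 5.32 - 0.54*i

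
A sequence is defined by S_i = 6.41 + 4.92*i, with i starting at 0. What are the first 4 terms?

This is an arithmetic sequence.
i=0: S_0 = 6.41 + 4.92*0 = 6.41
i=1: S_1 = 6.41 + 4.92*1 = 11.33
i=2: S_2 = 6.41 + 4.92*2 = 16.25
i=3: S_3 = 6.41 + 4.92*3 = 21.17
The first 4 terms are: [6.41, 11.33, 16.25, 21.17]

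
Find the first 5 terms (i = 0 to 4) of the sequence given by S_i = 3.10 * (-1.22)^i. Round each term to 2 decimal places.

This is a geometric sequence.
i=0: S_0 = 3.1 * (-1.22)^0 = 3.1
i=1: S_1 = 3.1 * (-1.22)^1 ≈ -3.78
i=2: S_2 = 3.1 * (-1.22)^2 ≈ 4.61
i=3: S_3 = 3.1 * (-1.22)^3 ≈ -5.63
i=4: S_4 = 3.1 * (-1.22)^4 ≈ 6.87
The first 5 terms are: [3.1, -3.78, 4.61, -5.63, 6.87]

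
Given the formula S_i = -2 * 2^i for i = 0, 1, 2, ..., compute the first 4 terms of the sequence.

This is a geometric sequence.
i=0: S_0 = -2 * 2^0 = -2
i=1: S_1 = -2 * 2^1 = -4
i=2: S_2 = -2 * 2^2 = -8
i=3: S_3 = -2 * 2^3 = -16
The first 4 terms are: [-2, -4, -8, -16]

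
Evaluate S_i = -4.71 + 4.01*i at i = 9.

S_9 = -4.71 + 4.01*9 = -4.71 + 36.09 = 31.38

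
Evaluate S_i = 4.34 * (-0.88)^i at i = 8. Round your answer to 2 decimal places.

S_8 = 4.34 * (-0.88)^8 ≈ 4.34 * 0.3596 ≈ 1.56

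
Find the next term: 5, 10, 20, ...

Ratios: 10 / 5 = 2.0
This is a geometric sequence with common ratio r = 2.
Next term = 20 * 2 = 40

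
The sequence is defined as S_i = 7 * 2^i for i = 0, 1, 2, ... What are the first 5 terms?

This is a geometric sequence.
i=0: S_0 = 7 * 2^0 = 7
i=1: S_1 = 7 * 2^1 = 14
i=2: S_2 = 7 * 2^2 = 28
i=3: S_3 = 7 * 2^3 = 56
i=4: S_4 = 7 * 2^4 = 112
The first 5 terms are: [7, 14, 28, 56, 112]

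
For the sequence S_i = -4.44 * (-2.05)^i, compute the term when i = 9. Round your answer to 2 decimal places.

S_9 = -4.44 * (-2.05)^9 ≈ -4.44 * -639.4178 ≈ 2839.02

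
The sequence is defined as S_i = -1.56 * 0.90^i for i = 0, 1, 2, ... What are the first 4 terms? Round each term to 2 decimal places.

This is a geometric sequence.
i=0: S_0 = -1.56 * 0.9^0 = -1.56
i=1: S_1 = -1.56 * 0.9^1 ≈ -1.4
i=2: S_2 = -1.56 * 0.9^2 ≈ -1.26
i=3: S_3 = -1.56 * 0.9^3 ≈ -1.14
The first 4 terms are: [-1.56, -1.4, -1.26, -1.14]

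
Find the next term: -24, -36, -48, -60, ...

Differences: -36 - -24 = -12
This is an arithmetic sequence with common difference d = -12.
Next term = -60 + -12 = -72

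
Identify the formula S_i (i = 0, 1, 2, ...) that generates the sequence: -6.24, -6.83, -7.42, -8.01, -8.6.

Check differences: -6.83 - -6.24 = -0.59
-7.42 - -6.83 = -0.59
Common difference d = -0.59.
First term a = -6.24.
Formula: S_i = -6.24 - 0.59*i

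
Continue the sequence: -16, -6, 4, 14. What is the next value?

Differences: -6 - -16 = 10
This is an arithmetic sequence with common difference d = 10.
Next term = 14 + 10 = 24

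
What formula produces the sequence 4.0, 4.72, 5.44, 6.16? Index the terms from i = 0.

Check differences: 4.72 - 4.0 = 0.72
5.44 - 4.72 = 0.72
Common difference d = 0.72.
First term a = 4.0.
Formula: S_i = 4.00 + 0.72*i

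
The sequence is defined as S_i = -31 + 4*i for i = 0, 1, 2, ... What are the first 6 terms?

This is an arithmetic sequence.
i=0: S_0 = -31 + 4*0 = -31
i=1: S_1 = -31 + 4*1 = -27
i=2: S_2 = -31 + 4*2 = -23
i=3: S_3 = -31 + 4*3 = -19
i=4: S_4 = -31 + 4*4 = -15
i=5: S_5 = -31 + 4*5 = -11
The first 6 terms are: [-31, -27, -23, -19, -15, -11]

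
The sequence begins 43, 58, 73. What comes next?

Differences: 58 - 43 = 15
This is an arithmetic sequence with common difference d = 15.
Next term = 73 + 15 = 88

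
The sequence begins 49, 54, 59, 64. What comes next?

Differences: 54 - 49 = 5
This is an arithmetic sequence with common difference d = 5.
Next term = 64 + 5 = 69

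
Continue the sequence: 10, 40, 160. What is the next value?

Ratios: 40 / 10 = 4.0
This is a geometric sequence with common ratio r = 4.
Next term = 160 * 4 = 640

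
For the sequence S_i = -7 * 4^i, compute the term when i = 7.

S_7 = -7 * 4^7 = -7 * 16384 = -114688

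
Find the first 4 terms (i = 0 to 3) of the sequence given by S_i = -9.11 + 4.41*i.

This is an arithmetic sequence.
i=0: S_0 = -9.11 + 4.41*0 = -9.11
i=1: S_1 = -9.11 + 4.41*1 = -4.7
i=2: S_2 = -9.11 + 4.41*2 = -0.29
i=3: S_3 = -9.11 + 4.41*3 = 4.12
The first 4 terms are: [-9.11, -4.7, -0.29, 4.12]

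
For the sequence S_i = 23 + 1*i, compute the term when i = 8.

S_8 = 23 + 1*8 = 23 + 8 = 31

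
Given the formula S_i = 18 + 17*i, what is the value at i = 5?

S_5 = 18 + 17*5 = 18 + 85 = 103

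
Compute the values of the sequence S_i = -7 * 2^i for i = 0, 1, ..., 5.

This is a geometric sequence.
i=0: S_0 = -7 * 2^0 = -7
i=1: S_1 = -7 * 2^1 = -14
i=2: S_2 = -7 * 2^2 = -28
i=3: S_3 = -7 * 2^3 = -56
i=4: S_4 = -7 * 2^4 = -112
i=5: S_5 = -7 * 2^5 = -224
The first 6 terms are: [-7, -14, -28, -56, -112, -224]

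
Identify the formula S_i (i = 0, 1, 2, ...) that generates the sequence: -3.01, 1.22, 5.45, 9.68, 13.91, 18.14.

Check differences: 1.22 - -3.01 = 4.23
5.45 - 1.22 = 4.23
Common difference d = 4.23.
First term a = -3.01.
Formula: S_i = -3.01 + 4.23*i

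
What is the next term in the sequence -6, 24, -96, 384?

Ratios: 24 / -6 = -4.0
This is a geometric sequence with common ratio r = -4.
Next term = 384 * -4 = -1536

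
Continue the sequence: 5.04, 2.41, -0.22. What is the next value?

Differences: 2.41 - 5.04 = -2.63
This is an arithmetic sequence with common difference d = -2.63.
Next term = -0.22 + -2.63 = -2.85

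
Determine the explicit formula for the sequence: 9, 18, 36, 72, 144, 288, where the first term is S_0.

Check ratios: 18 / 9 = 2.0
Common ratio r = 2.
First term a = 9.
Formula: S_i = 9 * 2^i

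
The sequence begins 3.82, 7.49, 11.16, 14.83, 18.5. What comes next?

Differences: 7.49 - 3.82 = 3.67
This is an arithmetic sequence with common difference d = 3.67.
Next term = 18.5 + 3.67 = 22.17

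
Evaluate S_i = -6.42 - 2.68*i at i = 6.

S_6 = -6.42 + -2.68*6 = -6.42 + -16.08 = -22.5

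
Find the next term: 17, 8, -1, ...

Differences: 8 - 17 = -9
This is an arithmetic sequence with common difference d = -9.
Next term = -1 + -9 = -10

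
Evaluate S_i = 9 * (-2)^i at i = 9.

S_9 = 9 * (-2)^9 = 9 * -512 = -4608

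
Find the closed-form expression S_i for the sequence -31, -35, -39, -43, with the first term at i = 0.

Check differences: -35 - -31 = -4
-39 - -35 = -4
Common difference d = -4.
First term a = -31.
Formula: S_i = -31 - 4*i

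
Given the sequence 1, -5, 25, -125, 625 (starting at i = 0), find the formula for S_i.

Check ratios: -5 / 1 = -5.0
Common ratio r = -5.
First term a = 1.
Formula: S_i = 1 * (-5)^i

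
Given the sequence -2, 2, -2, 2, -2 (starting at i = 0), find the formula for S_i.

Check ratios: 2 / -2 = -1.0
Common ratio r = -1.
First term a = -2.
Formula: S_i = -2 * (-1)^i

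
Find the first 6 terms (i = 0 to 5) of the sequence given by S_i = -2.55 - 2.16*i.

This is an arithmetic sequence.
i=0: S_0 = -2.55 + -2.16*0 = -2.55
i=1: S_1 = -2.55 + -2.16*1 = -4.71
i=2: S_2 = -2.55 + -2.16*2 = -6.87
i=3: S_3 = -2.55 + -2.16*3 = -9.03
i=4: S_4 = -2.55 + -2.16*4 = -11.19
i=5: S_5 = -2.55 + -2.16*5 = -13.35
The first 6 terms are: [-2.55, -4.71, -6.87, -9.03, -11.19, -13.35]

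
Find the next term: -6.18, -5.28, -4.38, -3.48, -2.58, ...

Differences: -5.28 - -6.18 = 0.9
This is an arithmetic sequence with common difference d = 0.9.
Next term = -2.58 + 0.9 = -1.68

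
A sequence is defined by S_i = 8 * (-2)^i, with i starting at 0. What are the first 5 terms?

This is a geometric sequence.
i=0: S_0 = 8 * (-2)^0 = 8
i=1: S_1 = 8 * (-2)^1 = -16
i=2: S_2 = 8 * (-2)^2 = 32
i=3: S_3 = 8 * (-2)^3 = -64
i=4: S_4 = 8 * (-2)^4 = 128
The first 5 terms are: [8, -16, 32, -64, 128]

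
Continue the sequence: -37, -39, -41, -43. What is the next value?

Differences: -39 - -37 = -2
This is an arithmetic sequence with common difference d = -2.
Next term = -43 + -2 = -45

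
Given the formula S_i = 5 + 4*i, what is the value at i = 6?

S_6 = 5 + 4*6 = 5 + 24 = 29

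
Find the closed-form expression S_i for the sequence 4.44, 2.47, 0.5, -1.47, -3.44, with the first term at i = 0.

Check differences: 2.47 - 4.44 = -1.97
0.5 - 2.47 = -1.97
Common difference d = -1.97.
First term a = 4.44.
Formula: S_i = 4.44 - 1.97*i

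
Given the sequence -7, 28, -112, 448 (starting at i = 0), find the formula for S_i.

Check ratios: 28 / -7 = -4.0
Common ratio r = -4.
First term a = -7.
Formula: S_i = -7 * (-4)^i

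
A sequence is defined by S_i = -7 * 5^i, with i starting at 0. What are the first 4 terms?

This is a geometric sequence.
i=0: S_0 = -7 * 5^0 = -7
i=1: S_1 = -7 * 5^1 = -35
i=2: S_2 = -7 * 5^2 = -175
i=3: S_3 = -7 * 5^3 = -875
The first 4 terms are: [-7, -35, -175, -875]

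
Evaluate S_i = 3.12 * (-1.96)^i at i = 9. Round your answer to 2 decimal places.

S_9 = 3.12 * (-1.96)^9 ≈ 3.12 * -426.8789 ≈ -1331.86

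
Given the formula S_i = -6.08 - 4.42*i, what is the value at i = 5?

S_5 = -6.08 + -4.42*5 = -6.08 + -22.1 = -28.18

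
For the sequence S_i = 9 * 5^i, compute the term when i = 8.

S_8 = 9 * 5^8 = 9 * 390625 = 3515625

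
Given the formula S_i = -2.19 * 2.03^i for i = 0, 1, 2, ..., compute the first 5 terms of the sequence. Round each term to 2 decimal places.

This is a geometric sequence.
i=0: S_0 = -2.19 * 2.03^0 = -2.19
i=1: S_1 = -2.19 * 2.03^1 ≈ -4.45
i=2: S_2 = -2.19 * 2.03^2 ≈ -9.02
i=3: S_3 = -2.19 * 2.03^3 ≈ -18.32
i=4: S_4 = -2.19 * 2.03^4 ≈ -37.19
The first 5 terms are: [-2.19, -4.45, -9.02, -18.32, -37.19]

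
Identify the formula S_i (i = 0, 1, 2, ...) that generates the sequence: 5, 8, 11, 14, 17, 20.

Check differences: 8 - 5 = 3
11 - 8 = 3
Common difference d = 3.
First term a = 5.
Formula: S_i = 5 + 3*i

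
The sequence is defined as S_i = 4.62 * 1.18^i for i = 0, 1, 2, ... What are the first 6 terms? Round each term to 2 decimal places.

This is a geometric sequence.
i=0: S_0 = 4.62 * 1.18^0 = 4.62
i=1: S_1 = 4.62 * 1.18^1 ≈ 5.45
i=2: S_2 = 4.62 * 1.18^2 ≈ 6.43
i=3: S_3 = 4.62 * 1.18^3 ≈ 7.59
i=4: S_4 = 4.62 * 1.18^4 ≈ 8.96
i=5: S_5 = 4.62 * 1.18^5 ≈ 10.57
The first 6 terms are: [4.62, 5.45, 6.43, 7.59, 8.96, 10.57]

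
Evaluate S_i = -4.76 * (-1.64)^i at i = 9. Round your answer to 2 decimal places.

S_9 = -4.76 * (-1.64)^9 ≈ -4.76 * -85.8212 ≈ 408.51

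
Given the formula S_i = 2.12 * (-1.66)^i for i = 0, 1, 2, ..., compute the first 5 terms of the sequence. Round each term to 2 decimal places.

This is a geometric sequence.
i=0: S_0 = 2.12 * (-1.66)^0 = 2.12
i=1: S_1 = 2.12 * (-1.66)^1 ≈ -3.52
i=2: S_2 = 2.12 * (-1.66)^2 ≈ 5.84
i=3: S_3 = 2.12 * (-1.66)^3 ≈ -9.7
i=4: S_4 = 2.12 * (-1.66)^4 ≈ 16.1
The first 5 terms are: [2.12, -3.52, 5.84, -9.7, 16.1]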